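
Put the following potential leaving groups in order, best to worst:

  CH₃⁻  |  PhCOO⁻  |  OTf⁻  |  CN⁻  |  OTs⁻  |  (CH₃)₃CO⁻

OTf⁻: pKₐ(CF₃SO₃H (triflic acid)) ≈ -14
OTs⁻: pKₐ(p-CH₃C₆H₄SO₃H (TsOH)) ≈ -2.8 — resonance-delocalised arenesulfonate
PhCOO⁻: pKₐ(C₆H₅COOH) ≈ 4.2
CN⁻: pKₐ(HCN) ≈ 9.2 — sp carbon stabilises the charge somewhat, but still a poor LG
(CH₃)₃CO⁻: pKₐ(t-BuOH) ≈ 18
CH₃⁻: pKₐ(CH₄) ≈ 48 — unstabilised carbanion; the worst conceivable leaving group

OTf⁻ > OTs⁻ > PhCOO⁻ > CN⁻ > (CH₃)₃CO⁻ > CH₃⁻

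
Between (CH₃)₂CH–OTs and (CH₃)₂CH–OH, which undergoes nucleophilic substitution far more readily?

From (CH₃)₂CH–OH the departing group would be OH⁻ (pKₐ(H₂O) ≈ 15.7). Strong base; essentially never leaves without prior activation.
From (CH₃)₂CH–OTs the leaving group is OTs⁻ (pKₐ(p-CH₃C₆H₄SO₃H (TsOH)) ≈ -2.8). Resonance-delocalised arenesulfonate.
(In practice (CH₃)₂CH–OTs is made from (CH₃)₂CH–OH by treatment with TsCl / pyridine, converting the hydroxyl into a tosylate.)

(CH₃)₂CH–OTs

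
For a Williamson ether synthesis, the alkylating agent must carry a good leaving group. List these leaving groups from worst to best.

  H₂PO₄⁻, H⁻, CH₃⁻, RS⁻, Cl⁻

CH₃⁻ < H⁻ < RS⁻ < H₂PO₄⁻ < Cl⁻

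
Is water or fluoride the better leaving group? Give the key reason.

water

water is the better leaving group.
pKₐ(H₃O⁺) ≈ -1.7 versus pKₐ(HF) ≈ 3.2: water is the much weaker base.
Neutral; leaves from a protonated alcohol (R–OH₂⁺).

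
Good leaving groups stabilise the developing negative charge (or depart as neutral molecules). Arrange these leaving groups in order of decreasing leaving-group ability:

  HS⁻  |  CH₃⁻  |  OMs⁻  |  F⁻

OMs⁻ > F⁻ > HS⁻ > CH₃⁻

The more stable X⁻ (or X) is on its own — i.e. the weaker a base it is — the better a leaving group it makes.
OMs⁻: pKₐ(CH₃SO₃H (MsOH)) ≈ -1.9
F⁻: pKₐ(HF) ≈ 3.2
HS⁻: pKₐ(H₂S) ≈ 7
CH₃⁻: pKₐ(CH₄) ≈ 48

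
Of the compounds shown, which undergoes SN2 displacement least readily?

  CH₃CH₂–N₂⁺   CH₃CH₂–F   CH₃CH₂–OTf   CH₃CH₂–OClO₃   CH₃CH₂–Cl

CH₃CH₂–F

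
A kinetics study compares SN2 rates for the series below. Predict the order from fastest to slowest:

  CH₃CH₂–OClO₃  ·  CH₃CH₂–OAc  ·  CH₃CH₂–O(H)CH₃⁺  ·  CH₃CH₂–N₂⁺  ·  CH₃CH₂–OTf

CH₃CH₂–N₂⁺ > CH₃CH₂–OTf > CH₃CH₂–OClO₃ > CH₃CH₂–O(H)CH₃⁺ > CH₃CH₂–OAc

Same R in every case — rank the leaving groups.
Rank by basicity of the departing species: weakest base leaves most easily.
CH₃CH₂–N₂⁺ loses N₂: no meaningful conjugate acid; N₂ departs as an exceptionally stable neutral molecule
CH₃CH₂–OTf loses OTf⁻: pKₐ(CF₃SO₃H (triflic acid)) ≈ -14
CH₃CH₂–OClO₃ loses ClO₄⁻: pKₐ(HClO₄) ≈ -10
CH₃CH₂–O(H)CH₃⁺ loses R'OH: pKₐ(R'OH₂⁺) ≈ -2.4
CH₃CH₂–OAc loses AcO⁻: pKₐ(CH₃COOH) ≈ 4.8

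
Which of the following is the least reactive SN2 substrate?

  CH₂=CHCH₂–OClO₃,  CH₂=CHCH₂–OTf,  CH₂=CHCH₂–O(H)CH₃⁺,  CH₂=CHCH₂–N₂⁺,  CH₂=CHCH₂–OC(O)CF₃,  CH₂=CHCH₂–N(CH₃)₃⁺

With the same alkyl group throughout, only the leaving group differentiates the rates.
Leaving-group ability tracks the stability of the departed species; conjugate-acid pKₐ is the usual yardstick (lower pKₐ → better LG).
CH₂=CHCH₂–N₂⁺ loses N₂: no meaningful conjugate acid; N₂ departs as an exceptionally stable neutral molecule
CH₂=CHCH₂–OTf loses OTf⁻: pKₐ(CF₃SO₃H (triflic acid)) ≈ -14
CH₂=CHCH₂–OClO₃ loses ClO₄⁻: pKₐ(HClO₄) ≈ -10
CH₂=CHCH₂–O(H)CH₃⁺ loses R'OH: pKₐ(R'OH₂⁺) ≈ -2.4
CH₂=CHCH₂–OC(O)CF₃ loses CF₃COO⁻: pKₐ(CF₃COOH) ≈ 0.2
CH₂=CHCH₂–N(CH₃)₃⁺ loses NR'₃: pKₐ(R'₃NH⁺) ≈ 10.7

CH₂=CHCH₂–N(CH₃)₃⁺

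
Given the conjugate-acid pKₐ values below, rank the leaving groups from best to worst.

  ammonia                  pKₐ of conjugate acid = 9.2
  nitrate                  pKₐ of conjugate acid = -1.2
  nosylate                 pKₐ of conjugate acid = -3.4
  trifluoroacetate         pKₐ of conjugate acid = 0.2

nosylate > nitrate > trifluoroacetate > ammonia

Lower conjugate-acid pKₐ ⇒ weaker base ⇒ better leaving group.
Sorting by the given values: nosylate (-3.4), nitrate (-1.2), trifluoroacetate (0.2), ammonia (9.2).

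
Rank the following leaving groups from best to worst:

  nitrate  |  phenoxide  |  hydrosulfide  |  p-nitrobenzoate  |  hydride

nitrate > p-nitrobenzoate > hydrosulfide > phenoxide > hydride

nitrate: pKₐ(HNO₃) ≈ -1.3
p-nitrobenzoate: pKₐ(p-nitrobenzoic acid) ≈ 3.4
hydrosulfide: pKₐ(H₂S) ≈ 7
phenoxide: pKₐ(C₆H₅OH (phenol)) ≈ 10
hydride: pKₐ(H₂) ≈ 36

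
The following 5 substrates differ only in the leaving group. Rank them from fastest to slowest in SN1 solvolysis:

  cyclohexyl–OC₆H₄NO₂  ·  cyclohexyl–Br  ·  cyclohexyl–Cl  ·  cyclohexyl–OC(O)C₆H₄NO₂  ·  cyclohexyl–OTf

cyclohexyl–OTf > cyclohexyl–Br > cyclohexyl–Cl > cyclohexyl–OC(O)C₆H₄NO₂ > cyclohexyl–OC₆H₄NO₂

Identical carbon frameworks mean the comparison reduces to leaving-group quality.
The more stable X⁻ (or X) is on its own — i.e. the weaker a base it is — the better a leaving group it makes.
cyclohexyl–OTf loses OTf⁻: pKₐ(CF₃SO₃H (triflic acid)) ≈ -14
cyclohexyl–Br loses Br⁻: pKₐ(HBr) ≈ -9
cyclohexyl–Cl loses Cl⁻: pKₐ(HCl) ≈ -7
cyclohexyl–OC(O)C₆H₄NO₂ loses p-O₂N–C₆H₄–COO⁻: pKₐ(p-nitrobenzoic acid) ≈ 3.4
cyclohexyl–OC₆H₄NO₂ loses p-O₂N–C₆H₄–O⁻: pKₐ(p-nitrophenol) ≈ 7.2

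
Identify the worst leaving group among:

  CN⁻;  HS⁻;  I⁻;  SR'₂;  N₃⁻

Rank by basicity of the departing species: weakest base leaves most easily.
I⁻: pKₐ(HI) ≈ -10
SR'₂: pKₐ(R'₂SH⁺) ≈ -7
N₃⁻: pKₐ(HN₃) ≈ 4.7
HS⁻: pKₐ(H₂S) ≈ 7
CN⁻: pKₐ(HCN) ≈ 9.2

CN⁻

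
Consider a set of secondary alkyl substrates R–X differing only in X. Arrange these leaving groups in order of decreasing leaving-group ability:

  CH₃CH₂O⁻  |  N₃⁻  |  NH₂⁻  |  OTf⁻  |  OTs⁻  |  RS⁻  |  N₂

N₂ > OTf⁻ > OTs⁻ > N₃⁻ > RS⁻ > CH₃CH₂O⁻ > NH₂⁻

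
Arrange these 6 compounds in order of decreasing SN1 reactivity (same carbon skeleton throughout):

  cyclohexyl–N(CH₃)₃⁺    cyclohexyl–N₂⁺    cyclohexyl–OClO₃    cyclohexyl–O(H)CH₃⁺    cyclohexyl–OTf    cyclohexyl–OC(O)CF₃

cyclohexyl–N₂⁺ > cyclohexyl–OTf > cyclohexyl–OClO₃ > cyclohexyl–O(H)CH₃⁺ > cyclohexyl–OC(O)CF₃ > cyclohexyl–N(CH₃)₃⁺

The skeletons are identical, so relative rate is governed entirely by leaving-group ability.
The more stable X⁻ (or X) is on its own — i.e. the weaker a base it is — the better a leaving group it makes.
cyclohexyl–N₂⁺ loses N₂: no meaningful conjugate acid; N₂ departs as an exceptionally stable neutral molecule
cyclohexyl–OTf loses OTf⁻: pKₐ(CF₃SO₃H (triflic acid)) ≈ -14
cyclohexyl–OClO₃ loses ClO₄⁻: pKₐ(HClO₄) ≈ -10
cyclohexyl–O(H)CH₃⁺ loses R'OH: pKₐ(R'OH₂⁺) ≈ -2.4
cyclohexyl–OC(O)CF₃ loses CF₃COO⁻: pKₐ(CF₃COOH) ≈ 0.2
cyclohexyl–N(CH₃)₃⁺ loses NR'₃: pKₐ(R'₃NH⁺) ≈ 10.7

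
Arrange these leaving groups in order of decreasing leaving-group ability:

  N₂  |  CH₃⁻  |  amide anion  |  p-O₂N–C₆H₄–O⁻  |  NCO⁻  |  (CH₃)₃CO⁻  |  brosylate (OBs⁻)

N₂ > brosylate (OBs⁻) > NCO⁻ > p-O₂N–C₆H₄–O⁻ > (CH₃)₃CO⁻ > amide anion > CH₃⁻

A good leaving group is a weak base: the lower the pKₐ of its conjugate acid, the more readily it departs.
N₂: no meaningful conjugate acid; N₂ departs as an exceptionally stable neutral molecule
brosylate (OBs⁻): pKₐ(p-BrC₆H₄SO₃H) ≈ -2.8
NCO⁻: pKₐ(HOCN) ≈ 3.5
p-O₂N–C₆H₄–O⁻: pKₐ(p-nitrophenol) ≈ 7.2
(CH₃)₃CO⁻: pKₐ(t-BuOH) ≈ 18
amide anion: pKₐ(NH₃) ≈ 38
CH₃⁻: pKₐ(CH₄) ≈ 48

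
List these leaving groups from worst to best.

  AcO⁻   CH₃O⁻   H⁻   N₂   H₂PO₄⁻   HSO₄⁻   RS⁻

H⁻ < CH₃O⁻ < RS⁻ < AcO⁻ < H₂PO₄⁻ < HSO₄⁻ < N₂

Rank by basicity of the departing species: weakest base leaves most easily.
N₂: no meaningful conjugate acid; N₂ departs as an exceptionally stable neutral molecule
HSO₄⁻: pKₐ(H₂SO₄) ≈ -3 — conjugate base of a strong mineral acid
H₂PO₄⁻: pKₐ(H₃PO₄) ≈ 2.1
AcO⁻: pKₐ(CH₃COOH) ≈ 4.8
RS⁻: pKₐ(RSH (a thiol)) ≈ 10.5 — moderately basic; rarely leaves without activation
CH₃O⁻: pKₐ(CH₃OH) ≈ 15.5 — strong base; alkoxides do not leave unassisted
H⁻: pKₐ(H₂) ≈ 36 — extremely strong base; leaves only in special hydride-transfer contexts
The question asks for worst first, so the sequence is read in increasing leaving-group ability.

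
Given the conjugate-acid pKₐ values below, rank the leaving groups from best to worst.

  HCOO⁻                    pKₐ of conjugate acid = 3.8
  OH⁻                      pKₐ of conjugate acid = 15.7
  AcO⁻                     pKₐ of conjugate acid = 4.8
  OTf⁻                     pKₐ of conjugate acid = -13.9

OTf⁻ > HCOO⁻ > AcO⁻ > OH⁻

Lower conjugate-acid pKₐ ⇒ weaker base ⇒ better leaving group.
Sorting by the given values: OTf⁻ (-13.9), HCOO⁻ (3.8), AcO⁻ (4.8), OH⁻ (15.7).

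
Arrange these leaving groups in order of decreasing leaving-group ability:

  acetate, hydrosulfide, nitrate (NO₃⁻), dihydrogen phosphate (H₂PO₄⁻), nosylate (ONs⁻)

A good leaving group is a weak base: the lower the pKₐ of its conjugate acid, the more readily it departs.
nosylate (ONs⁻): pKₐ(p-O₂NC₆H₄SO₃H) ≈ -3.5
nitrate (NO₃⁻): pKₐ(HNO₃) ≈ -1.3
dihydrogen phosphate (H₂PO₄⁻): pKₐ(H₃PO₄) ≈ 2.1
acetate: pKₐ(CH₃COOH) ≈ 4.8
hydrosulfide: pKₐ(H₂S) ≈ 7

nosylate (ONs⁻) > nitrate (NO₃⁻) > dihydrogen phosphate (H₂PO₄⁻) > acetate > hydrosulfide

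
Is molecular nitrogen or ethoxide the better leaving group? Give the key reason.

molecular nitrogen is the better leaving group.
N₂ is the ultimate leaving group — it departs as an exceptionally stable neutral molecule, whereas ethoxide (pKₐ(CH₃CH₂OH) ≈ 16) is far more basic.

molecular nitrogen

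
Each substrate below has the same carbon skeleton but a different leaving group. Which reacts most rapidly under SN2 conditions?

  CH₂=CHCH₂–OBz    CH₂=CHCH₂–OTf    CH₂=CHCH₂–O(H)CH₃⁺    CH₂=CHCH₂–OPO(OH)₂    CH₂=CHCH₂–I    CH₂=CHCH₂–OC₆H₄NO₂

Same R in every case — rank the leaving groups.
A good leaving group is a weak base: the lower the pKₐ of its conjugate acid, the more readily it departs.
CH₂=CHCH₂–OTf loses OTf⁻: pKₐ(CF₃SO₃H (triflic acid)) ≈ -14
CH₂=CHCH₂–I loses I⁻: pKₐ(HI) ≈ -10
CH₂=CHCH₂–O(H)CH₃⁺ loses R'OH: pKₐ(R'OH₂⁺) ≈ -2.4
CH₂=CHCH₂–OPO(OH)₂ loses H₂PO₄⁻: pKₐ(H₃PO₄) ≈ 2.1
CH₂=CHCH₂–OBz loses PhCOO⁻: pKₐ(C₆H₅COOH) ≈ 4.2
CH₂=CHCH₂–OC₆H₄NO₂ loses p-O₂N–C₆H₄–O⁻: pKₐ(p-nitrophenol) ≈ 7.2

CH₂=CHCH₂–OTf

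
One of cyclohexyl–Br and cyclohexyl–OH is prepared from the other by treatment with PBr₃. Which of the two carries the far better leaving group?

cyclohexyl–Br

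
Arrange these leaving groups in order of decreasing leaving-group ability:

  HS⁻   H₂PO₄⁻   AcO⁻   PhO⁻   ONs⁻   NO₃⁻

ONs⁻ > NO₃⁻ > H₂PO₄⁻ > AcO⁻ > HS⁻ > PhO⁻

Leaving-group ability tracks the stability of the departed species; conjugate-acid pKₐ is the usual yardstick (lower pKₐ → better LG).
ONs⁻: pKₐ(p-O₂NC₆H₄SO₃H) ≈ -3.5
NO₃⁻: pKₐ(HNO₃) ≈ -1.3
H₂PO₄⁻: pKₐ(H₃PO₄) ≈ 2.1
AcO⁻: pKₐ(CH₃COOH) ≈ 4.8
HS⁻: pKₐ(H₂S) ≈ 7
PhO⁻: pKₐ(C₆H₅OH (phenol)) ≈ 10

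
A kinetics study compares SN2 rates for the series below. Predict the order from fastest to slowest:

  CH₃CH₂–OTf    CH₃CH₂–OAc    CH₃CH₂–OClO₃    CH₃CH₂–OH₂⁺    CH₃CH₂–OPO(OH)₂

CH₃CH₂–OTf > CH₃CH₂–OClO₃ > CH₃CH₂–OH₂⁺ > CH₃CH₂–OPO(OH)₂ > CH₃CH₂–OAc

With the same alkyl group throughout, only the leaving group differentiates the rates.
Rank by basicity of the departing species: weakest base leaves most easily.
CH₃CH₂–OTf loses OTf⁻: pKₐ(CF₃SO₃H (triflic acid)) ≈ -14
CH₃CH₂–OClO₃ loses ClO₄⁻: pKₐ(HClO₄) ≈ -10
CH₃CH₂–OH₂⁺ loses H₂O: pKₐ(H₃O⁺) ≈ -1.7
CH₃CH₂–OPO(OH)₂ loses H₂PO₄⁻: pKₐ(H₃PO₄) ≈ 2.1
CH₃CH₂–OAc loses AcO⁻: pKₐ(CH₃COOH) ≈ 4.8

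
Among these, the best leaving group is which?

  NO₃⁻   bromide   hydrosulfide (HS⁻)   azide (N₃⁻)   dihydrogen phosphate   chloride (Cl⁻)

The more stable X⁻ (or X) is on its own — i.e. the weaker a base it is — the better a leaving group it makes.
bromide: pKₐ(HBr) ≈ -9
chloride (Cl⁻): pKₐ(HCl) ≈ -7
NO₃⁻: pKₐ(HNO₃) ≈ -1.3
dihydrogen phosphate: pKₐ(H₃PO₄) ≈ 2.1
azide (N₃⁻): pKₐ(HN₃) ≈ 4.7
hydrosulfide (HS⁻): pKₐ(H₂S) ≈ 7

bromide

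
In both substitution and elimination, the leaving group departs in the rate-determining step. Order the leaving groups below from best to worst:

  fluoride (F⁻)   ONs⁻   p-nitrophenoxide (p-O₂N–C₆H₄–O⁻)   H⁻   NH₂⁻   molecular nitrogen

molecular nitrogen: no meaningful conjugate acid; N₂ departs as an exceptionally stable neutral molecule
ONs⁻: pKₐ(p-O₂NC₆H₄SO₃H) ≈ -3.5
fluoride (F⁻): pKₐ(HF) ≈ 3.2
p-nitrophenoxide (p-O₂N–C₆H₄–O⁻): pKₐ(p-nitrophenol) ≈ 7.2
H⁻: pKₐ(H₂) ≈ 36
NH₂⁻: pKₐ(NH₃) ≈ 38

molecular nitrogen > ONs⁻ > fluoride (F⁻) > p-nitrophenoxide (p-O₂N–C₆H₄–O⁻) > H⁻ > NH₂⁻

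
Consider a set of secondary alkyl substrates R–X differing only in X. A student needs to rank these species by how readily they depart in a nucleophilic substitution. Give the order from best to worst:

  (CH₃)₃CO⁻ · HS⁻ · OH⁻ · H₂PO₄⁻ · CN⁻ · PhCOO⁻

Rank by basicity of the departing species: weakest base leaves most easily.
H₂PO₄⁻: pKₐ(H₃PO₄) ≈ 2.1 — moderate base; biological leaving group after further activation
PhCOO⁻: pKₐ(C₆H₅COOH) ≈ 4.2 — aryl carboxylate
HS⁻: pKₐ(H₂S) ≈ 7 — larger and more polarisable than the oxygen analogue
CN⁻: pKₐ(HCN) ≈ 9.2 — sp carbon stabilises the charge somewhat, but still a poor LG
OH⁻: pKₐ(H₂O) ≈ 15.7 — strong base; essentially never leaves without prior activation
(CH₃)₃CO⁻: pKₐ(t-BuOH) ≈ 18 — bulky, strongly basic alkoxide

H₂PO₄⁻ > PhCOO⁻ > HS⁻ > CN⁻ > OH⁻ > (CH₃)₃CO⁻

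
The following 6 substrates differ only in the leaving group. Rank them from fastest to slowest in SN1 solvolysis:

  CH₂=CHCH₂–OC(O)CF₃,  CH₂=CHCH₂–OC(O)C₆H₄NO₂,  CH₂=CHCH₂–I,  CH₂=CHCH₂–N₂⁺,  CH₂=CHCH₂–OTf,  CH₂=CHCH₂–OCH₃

CH₂=CHCH₂–N₂⁺ > CH₂=CHCH₂–OTf > CH₂=CHCH₂–I > CH₂=CHCH₂–OC(O)CF₃ > CH₂=CHCH₂–OC(O)C₆H₄NO₂ > CH₂=CHCH₂–OCH₃

The skeletons are identical, so relative rate is governed entirely by leaving-group ability.
A good leaving group is a weak base: the lower the pKₐ of its conjugate acid, the more readily it departs.
CH₂=CHCH₂–N₂⁺ loses N₂: no meaningful conjugate acid; N₂ departs as an exceptionally stable neutral molecule
CH₂=CHCH₂–OTf loses OTf⁻: pKₐ(CF₃SO₃H (triflic acid)) ≈ -14
CH₂=CHCH₂–I loses I⁻: pKₐ(HI) ≈ -10
CH₂=CHCH₂–OC(O)CF₃ loses CF₃COO⁻: pKₐ(CF₃COOH) ≈ 0.2
CH₂=CHCH₂–OC(O)C₆H₄NO₂ loses p-O₂N–C₆H₄–COO⁻: pKₐ(p-nitrobenzoic acid) ≈ 3.4
CH₂=CHCH₂–OCH₃ loses CH₃O⁻: pKₐ(CH₃OH) ≈ 15.5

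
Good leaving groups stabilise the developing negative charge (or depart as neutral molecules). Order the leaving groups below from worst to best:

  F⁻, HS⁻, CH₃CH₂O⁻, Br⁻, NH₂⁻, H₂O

NH₂⁻ < CH₃CH₂O⁻ < HS⁻ < F⁻ < H₂O < Br⁻

Leaving-group ability tracks the stability of the departed species; conjugate-acid pKₐ is the usual yardstick (lower pKₐ → better LG).
Br⁻: pKₐ(HBr) ≈ -9
H₂O: pKₐ(H₃O⁺) ≈ -1.7
F⁻: pKₐ(HF) ≈ 3.2
HS⁻: pKₐ(H₂S) ≈ 7
CH₃CH₂O⁻: pKₐ(CH₃CH₂OH) ≈ 16
NH₂⁻: pKₐ(NH₃) ≈ 38
Listed from poorest to best leaving group as asked.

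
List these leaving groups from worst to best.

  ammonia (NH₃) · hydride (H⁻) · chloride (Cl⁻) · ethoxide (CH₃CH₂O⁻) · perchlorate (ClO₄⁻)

The more stable X⁻ (or X) is on its own — i.e. the weaker a base it is — the better a leaving group it makes.
perchlorate (ClO₄⁻): pKₐ(HClO₄) ≈ -10
chloride (Cl⁻): pKₐ(HCl) ≈ -7 — moderately weak base
ammonia (NH₃): pKₐ(NH₄⁺) ≈ 9.2
ethoxide (CH₃CH₂O⁻): pKₐ(CH₃CH₂OH) ≈ 16 — strong base; alkoxides do not leave unassisted
hydride (H⁻): pKₐ(H₂) ≈ 36 — extremely strong base; leaves only in special hydride-transfer contexts
The question asks for worst first, so the sequence is read in increasing leaving-group ability.

hydride (H⁻) < ethoxide (CH₃CH₂O⁻) < ammonia (NH₃) < chloride (Cl⁻) < perchlorate (ClO₄⁻)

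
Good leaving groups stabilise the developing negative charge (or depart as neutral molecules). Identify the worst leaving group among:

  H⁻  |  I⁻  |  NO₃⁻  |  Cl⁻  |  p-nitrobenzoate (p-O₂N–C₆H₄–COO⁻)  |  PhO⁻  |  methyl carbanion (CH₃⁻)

methyl carbanion (CH₃⁻)

The more stable X⁻ (or X) is on its own — i.e. the weaker a base it is — the better a leaving group it makes.
I⁻: pKₐ(HI) ≈ -10
Cl⁻: pKₐ(HCl) ≈ -7
NO₃⁻: pKₐ(HNO₃) ≈ -1.3
p-nitrobenzoate (p-O₂N–C₆H₄–COO⁻): pKₐ(p-nitrobenzoic acid) ≈ 3.4
PhO⁻: pKₐ(C₆H₅OH (phenol)) ≈ 10
H⁻: pKₐ(H₂) ≈ 36
methyl carbanion (CH₃⁻): pKₐ(CH₄) ≈ 48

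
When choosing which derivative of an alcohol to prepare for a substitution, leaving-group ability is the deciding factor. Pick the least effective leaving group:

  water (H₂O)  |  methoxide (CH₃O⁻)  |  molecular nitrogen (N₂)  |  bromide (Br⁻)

methoxide (CH₃O⁻)

Rank by basicity of the departing species: weakest base leaves most easily.
molecular nitrogen (N₂): no meaningful conjugate acid; N₂ departs as an exceptionally stable neutral molecule
bromide (Br⁻): pKₐ(HBr) ≈ -9
water (H₂O): pKₐ(H₃O⁺) ≈ -1.7
methoxide (CH₃O⁻): pKₐ(CH₃OH) ≈ 15.5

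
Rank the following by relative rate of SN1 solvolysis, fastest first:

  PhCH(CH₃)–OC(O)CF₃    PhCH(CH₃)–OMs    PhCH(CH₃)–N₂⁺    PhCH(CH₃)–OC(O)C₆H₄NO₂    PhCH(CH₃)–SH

PhCH(CH₃)–N₂⁺ > PhCH(CH₃)–OMs > PhCH(CH₃)–OC(O)CF₃ > PhCH(CH₃)–OC(O)C₆H₄NO₂ > PhCH(CH₃)–SH

Same R in every case — rank the leaving groups.
A good leaving group is a weak base: the lower the pKₐ of its conjugate acid, the more readily it departs.
PhCH(CH₃)–N₂⁺ loses N₂: no meaningful conjugate acid; N₂ departs as an exceptionally stable neutral molecule
PhCH(CH₃)–OMs loses OMs⁻: pKₐ(CH₃SO₃H (MsOH)) ≈ -1.9
PhCH(CH₃)–OC(O)CF₃ loses CF₃COO⁻: pKₐ(CF₃COOH) ≈ 0.2
PhCH(CH₃)–OC(O)C₆H₄NO₂ loses p-O₂N–C₆H₄–COO⁻: pKₐ(p-nitrobenzoic acid) ≈ 3.4
PhCH(CH₃)–SH loses HS⁻: pKₐ(H₂S) ≈ 7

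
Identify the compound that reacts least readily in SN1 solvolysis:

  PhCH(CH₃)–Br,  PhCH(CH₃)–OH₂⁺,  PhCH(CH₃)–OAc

Same R in every case — rank the leaving groups.
A good leaving group is a weak base: the lower the pKₐ of its conjugate acid, the more readily it departs.
PhCH(CH₃)–Br loses Br⁻: pKₐ(HBr) ≈ -9
PhCH(CH₃)–OH₂⁺ loses H₂O: pKₐ(H₃O⁺) ≈ -1.7
PhCH(CH₃)–OAc loses AcO⁻: pKₐ(CH₃COOH) ≈ 4.8

PhCH(CH₃)–OAc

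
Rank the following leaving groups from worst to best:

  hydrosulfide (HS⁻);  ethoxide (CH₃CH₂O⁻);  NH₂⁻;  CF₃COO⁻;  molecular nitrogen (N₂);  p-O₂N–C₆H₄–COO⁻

NH₂⁻ < ethoxide (CH₃CH₂O⁻) < hydrosulfide (HS⁻) < p-O₂N–C₆H₄–COO⁻ < CF₃COO⁻ < molecular nitrogen (N₂)

A good leaving group is a weak base: the lower the pKₐ of its conjugate acid, the more readily it departs.
molecular nitrogen (N₂): no meaningful conjugate acid; N₂ departs as an exceptionally stable neutral molecule
CF₃COO⁻: pKₐ(CF₃COOH) ≈ 0.2
p-O₂N–C₆H₄–COO⁻: pKₐ(p-nitrobenzoic acid) ≈ 3.4
hydrosulfide (HS⁻): pKₐ(H₂S) ≈ 7
ethoxide (CH₃CH₂O⁻): pKₐ(CH₃CH₂OH) ≈ 16
NH₂⁻: pKₐ(NH₃) ≈ 38
Reversing gives the worst-to-best order requested.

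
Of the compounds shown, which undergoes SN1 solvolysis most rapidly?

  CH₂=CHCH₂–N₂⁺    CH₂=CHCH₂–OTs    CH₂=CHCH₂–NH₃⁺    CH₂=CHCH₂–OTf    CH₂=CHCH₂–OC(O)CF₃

Same R in every case — rank the leaving groups.
The more stable X⁻ (or X) is on its own — i.e. the weaker a base it is — the better a leaving group it makes.
CH₂=CHCH₂–N₂⁺ loses N₂: no meaningful conjugate acid; N₂ departs as an exceptionally stable neutral molecule
CH₂=CHCH₂–OTf loses OTf⁻: pKₐ(CF₃SO₃H (triflic acid)) ≈ -14
CH₂=CHCH₂–OTs loses OTs⁻: pKₐ(p-CH₃C₆H₄SO₃H (TsOH)) ≈ -2.8
CH₂=CHCH₂–OC(O)CF₃ loses CF₃COO⁻: pKₐ(CF₃COOH) ≈ 0.2
CH₂=CHCH₂–NH₃⁺ loses NH₃: pKₐ(NH₄⁺) ≈ 9.2

CH₂=CHCH₂–N₂⁺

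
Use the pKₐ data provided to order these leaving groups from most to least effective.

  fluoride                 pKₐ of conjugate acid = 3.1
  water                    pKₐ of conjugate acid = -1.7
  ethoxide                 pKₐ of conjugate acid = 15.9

Lower conjugate-acid pKₐ ⇒ weaker base ⇒ better leaving group.
Sorting by the given values: water (-1.7), fluoride (3.1), ethoxide (15.9).

water > fluoride > ethoxide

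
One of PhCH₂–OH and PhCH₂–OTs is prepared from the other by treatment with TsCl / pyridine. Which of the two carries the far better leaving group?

From PhCH₂–OH the departing group would be OH⁻ (pKₐ(H₂O) ≈ 15.7). Strong base; essentially never leaves without prior activation.
From PhCH₂–OTs the leaving group is OTs⁻ (pKₐ(p-CH₃C₆H₄SO₃H (TsOH)) ≈ -2.8). Resonance-delocalised arenesulfonate.
Treatment with TsCl / pyridine works by converting the hydroxyl into a tosylate, making PhCH₂–OTs enormously more reactive.

PhCH₂–OTs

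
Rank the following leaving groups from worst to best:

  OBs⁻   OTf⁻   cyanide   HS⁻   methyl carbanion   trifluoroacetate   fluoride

The more stable X⁻ (or X) is on its own — i.e. the weaker a base it is — the better a leaving group it makes.
OTf⁻: pKₐ(CF₃SO₃H (triflic acid)) ≈ -14
OBs⁻: pKₐ(p-BrC₆H₄SO₃H) ≈ -2.8 — arenesulfonate with a p-bromo substituent
trifluoroacetate: pKₐ(CF₃COOH) ≈ 0.2 — strongly electron-withdrawing CF₃ stabilises the carboxylate
fluoride: pKₐ(HF) ≈ 3.2 — small and strongly basic; the poor halide leaving group
HS⁻: pKₐ(H₂S) ≈ 7
cyanide: pKₐ(HCN) ≈ 9.2 — sp carbon stabilises the charge somewhat, but still a poor LG
methyl carbanion: pKₐ(CH₄) ≈ 48 — unstabilised carbanion; the worst conceivable leaving group
Listed from poorest to best leaving group as asked.

methyl carbanion < cyanide < HS⁻ < fluoride < trifluoroacetate < OBs⁻ < OTf⁻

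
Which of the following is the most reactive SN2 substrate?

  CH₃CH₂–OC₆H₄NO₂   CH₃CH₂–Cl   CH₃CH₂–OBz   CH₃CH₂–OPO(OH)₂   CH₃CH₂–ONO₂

CH₃CH₂–Cl

The skeletons are identical, so relative rate is governed entirely by leaving-group ability.
The more stable X⁻ (or X) is on its own — i.e. the weaker a base it is — the better a leaving group it makes.
CH₃CH₂–Cl loses Cl⁻: pKₐ(HCl) ≈ -7
CH₃CH₂–ONO₂ loses NO₃⁻: pKₐ(HNO₃) ≈ -1.3
CH₃CH₂–OPO(OH)₂ loses H₂PO₄⁻: pKₐ(H₃PO₄) ≈ 2.1
CH₃CH₂–OBz loses PhCOO⁻: pKₐ(C₆H₅COOH) ≈ 4.2
CH₃CH₂–OC₆H₄NO₂ loses p-O₂N–C₆H₄–O⁻: pKₐ(p-nitrophenol) ≈ 7.2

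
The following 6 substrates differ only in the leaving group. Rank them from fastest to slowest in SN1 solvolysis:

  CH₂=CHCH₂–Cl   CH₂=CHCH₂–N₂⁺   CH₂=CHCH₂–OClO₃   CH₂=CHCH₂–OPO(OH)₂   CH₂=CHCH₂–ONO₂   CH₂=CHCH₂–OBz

CH₂=CHCH₂–N₂⁺ > CH₂=CHCH₂–OClO₃ > CH₂=CHCH₂–Cl > CH₂=CHCH₂–ONO₂ > CH₂=CHCH₂–OPO(OH)₂ > CH₂=CHCH₂–OBz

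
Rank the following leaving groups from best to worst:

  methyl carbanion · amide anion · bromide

Leaving-group ability tracks the stability of the departed species; conjugate-acid pKₐ is the usual yardstick (lower pKₐ → better LG).
bromide: pKₐ(HBr) ≈ -9
amide anion: pKₐ(NH₃) ≈ 38
methyl carbanion: pKₐ(CH₄) ≈ 48

bromide > amide anion > methyl carbanion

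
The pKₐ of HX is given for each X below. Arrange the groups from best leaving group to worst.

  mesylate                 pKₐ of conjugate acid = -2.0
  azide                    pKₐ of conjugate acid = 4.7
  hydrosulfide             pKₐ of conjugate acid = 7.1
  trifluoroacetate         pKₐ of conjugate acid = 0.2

mesylate > trifluoroacetate > azide > hydrosulfide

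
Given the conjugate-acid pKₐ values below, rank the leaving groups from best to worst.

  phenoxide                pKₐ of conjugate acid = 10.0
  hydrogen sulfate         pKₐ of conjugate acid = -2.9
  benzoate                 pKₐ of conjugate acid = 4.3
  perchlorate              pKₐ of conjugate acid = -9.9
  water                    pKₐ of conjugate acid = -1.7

Lower conjugate-acid pKₐ ⇒ weaker base ⇒ better leaving group.
Sorting by the given values: perchlorate (-9.9), hydrogen sulfate (-2.9), water (-1.7), benzoate (4.3), phenoxide (10.0).

perchlorate > hydrogen sulfate > water > benzoate > phenoxide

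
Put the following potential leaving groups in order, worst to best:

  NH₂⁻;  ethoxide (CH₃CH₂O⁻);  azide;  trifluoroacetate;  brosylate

Rank by basicity of the departing species: weakest base leaves most easily.
brosylate: pKₐ(p-BrC₆H₄SO₃H) ≈ -2.8 — arenesulfonate with a p-bromo substituent
trifluoroacetate: pKₐ(CF₃COOH) ≈ 0.2 — strongly electron-withdrawing CF₃ stabilises the carboxylate
azide: pKₐ(HN₃) ≈ 4.7
ethoxide (CH₃CH₂O⁻): pKₐ(CH₃CH₂OH) ≈ 16
NH₂⁻: pKₐ(NH₃) ≈ 38
Reversing gives the worst-to-best order requested.

NH₂⁻ < ethoxide (CH₃CH₂O⁻) < azide < trifluoroacetate < brosylate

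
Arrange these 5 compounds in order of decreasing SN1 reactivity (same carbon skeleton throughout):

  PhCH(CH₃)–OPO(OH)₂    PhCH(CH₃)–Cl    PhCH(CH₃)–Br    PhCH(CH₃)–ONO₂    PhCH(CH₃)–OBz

Same R in every case — rank the leaving groups.
A good leaving group is a weak base: the lower the pKₐ of its conjugate acid, the more readily it departs.
PhCH(CH₃)–Br loses Br⁻: pKₐ(HBr) ≈ -9
PhCH(CH₃)–Cl loses Cl⁻: pKₐ(HCl) ≈ -7
PhCH(CH₃)–ONO₂ loses NO₃⁻: pKₐ(HNO₃) ≈ -1.3
PhCH(CH₃)–OPO(OH)₂ loses H₂PO₄⁻: pKₐ(H₃PO₄) ≈ 2.1
PhCH(CH₃)–OBz loses PhCOO⁻: pKₐ(C₆H₅COOH) ≈ 4.2

PhCH(CH₃)–Br > PhCH(CH₃)–Cl > PhCH(CH₃)–ONO₂ > PhCH(CH₃)–OPO(OH)₂ > PhCH(CH₃)–OBz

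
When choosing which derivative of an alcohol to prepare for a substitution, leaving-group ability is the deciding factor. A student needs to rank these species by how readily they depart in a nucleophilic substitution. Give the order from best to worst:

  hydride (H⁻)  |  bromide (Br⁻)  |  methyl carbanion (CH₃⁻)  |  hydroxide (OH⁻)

Rank by basicity of the departing species: weakest base leaves most easily.
bromide (Br⁻): pKₐ(HBr) ≈ -9 — weak base; good leaving group
hydroxide (OH⁻): pKₐ(H₂O) ≈ 15.7 — strong base; essentially never leaves without prior activation
hydride (H⁻): pKₐ(H₂) ≈ 36 — extremely strong base; leaves only in special hydride-transfer contexts
methyl carbanion (CH₃⁻): pKₐ(CH₄) ≈ 48

bromide (Br⁻) > hydroxide (OH⁻) > hydride (H⁻) > methyl carbanion (CH₃⁻)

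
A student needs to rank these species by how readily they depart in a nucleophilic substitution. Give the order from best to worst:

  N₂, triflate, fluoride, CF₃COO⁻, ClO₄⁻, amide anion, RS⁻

N₂ > triflate > ClO₄⁻ > CF₃COO⁻ > fluoride > RS⁻ > amide anion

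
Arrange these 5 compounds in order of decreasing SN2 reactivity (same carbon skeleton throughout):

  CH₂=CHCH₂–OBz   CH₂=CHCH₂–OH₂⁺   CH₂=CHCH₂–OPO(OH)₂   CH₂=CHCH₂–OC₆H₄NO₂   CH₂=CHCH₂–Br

CH₂=CHCH₂–Br > CH₂=CHCH₂–OH₂⁺ > CH₂=CHCH₂–OPO(OH)₂ > CH₂=CHCH₂–OBz > CH₂=CHCH₂–OC₆H₄NO₂

Same R in every case — rank the leaving groups.
Leaving-group ability tracks the stability of the departed species; conjugate-acid pKₐ is the usual yardstick (lower pKₐ → better LG).
CH₂=CHCH₂–Br loses Br⁻: pKₐ(HBr) ≈ -9
CH₂=CHCH₂–OH₂⁺ loses H₂O: pKₐ(H₃O⁺) ≈ -1.7
CH₂=CHCH₂–OPO(OH)₂ loses H₂PO₄⁻: pKₐ(H₃PO₄) ≈ 2.1
CH₂=CHCH₂–OBz loses PhCOO⁻: pKₐ(C₆H₅COOH) ≈ 4.2
CH₂=CHCH₂–OC₆H₄NO₂ loses p-O₂N–C₆H₄–O⁻: pKₐ(p-nitrophenol) ≈ 7.2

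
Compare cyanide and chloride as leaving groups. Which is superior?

chloride is the better leaving group.
pKₐ(HCl) ≈ -7 versus pKₐ(HCN) ≈ 9.2: chloride is the much weaker base.
Moderately weak base.

chloride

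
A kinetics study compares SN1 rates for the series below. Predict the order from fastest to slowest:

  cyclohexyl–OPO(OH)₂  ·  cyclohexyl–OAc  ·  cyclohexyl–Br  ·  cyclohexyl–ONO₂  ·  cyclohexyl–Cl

Same R in every case — rank the leaving groups.
Rank by basicity of the departing species: weakest base leaves most easily.
cyclohexyl–Br loses Br⁻: pKₐ(HBr) ≈ -9
cyclohexyl–Cl loses Cl⁻: pKₐ(HCl) ≈ -7
cyclohexyl–ONO₂ loses NO₃⁻: pKₐ(HNO₃) ≈ -1.3
cyclohexyl–OPO(OH)₂ loses H₂PO₄⁻: pKₐ(H₃PO₄) ≈ 2.1
cyclohexyl–OAc loses AcO⁻: pKₐ(CH₃COOH) ≈ 4.8

cyclohexyl–Br > cyclohexyl–Cl > cyclohexyl–ONO₂ > cyclohexyl–OPO(OH)₂ > cyclohexyl–OAc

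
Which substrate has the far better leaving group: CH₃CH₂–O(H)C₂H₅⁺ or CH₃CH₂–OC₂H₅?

From CH₃CH₂–OC₂H₅ the departing group would be CH₃CH₂O⁻ (pKₐ(CH₃CH₂OH) ≈ 16). Strong base; alkoxides do not leave unassisted.
From CH₃CH₂–O(H)C₂H₅⁺ the leaving group is R'OH (pKₐ(R'OH₂⁺) ≈ -2.4). Neutral; leaves from a protonated ether (an oxonium ion, R–O(H)R'⁺).
(In practice CH₃CH₂–O(H)C₂H₅⁺ is made from CH₃CH₂–OC₂H₅ by protonation with concentrated HBr, allowing neutral ethanol, rather than ethoxide, to depart.)

CH₃CH₂–O(H)C₂H₅⁺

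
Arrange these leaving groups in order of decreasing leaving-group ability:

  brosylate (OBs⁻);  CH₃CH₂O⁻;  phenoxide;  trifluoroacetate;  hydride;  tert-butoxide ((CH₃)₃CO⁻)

brosylate (OBs⁻) > trifluoroacetate > phenoxide > CH₃CH₂O⁻ > tert-butoxide ((CH₃)₃CO⁻) > hydride

A good leaving group is a weak base: the lower the pKₐ of its conjugate acid, the more readily it departs.
brosylate (OBs⁻): pKₐ(p-BrC₆H₄SO₃H) ≈ -2.8
trifluoroacetate: pKₐ(CF₃COOH) ≈ 0.2
phenoxide: pKₐ(C₆H₅OH (phenol)) ≈ 10
CH₃CH₂O⁻: pKₐ(CH₃CH₂OH) ≈ 16
tert-butoxide ((CH₃)₃CO⁻): pKₐ(t-BuOH) ≈ 18
hydride: pKₐ(H₂) ≈ 36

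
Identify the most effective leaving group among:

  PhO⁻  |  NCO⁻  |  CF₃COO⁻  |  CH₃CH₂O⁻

CF₃COO⁻

CF₃COO⁻: pKₐ(CF₃COOH) ≈ 0.2
NCO⁻: pKₐ(HOCN) ≈ 3.5
PhO⁻: pKₐ(C₆H₅OH (phenol)) ≈ 10
CH₃CH₂O⁻: pKₐ(CH₃CH₂OH) ≈ 16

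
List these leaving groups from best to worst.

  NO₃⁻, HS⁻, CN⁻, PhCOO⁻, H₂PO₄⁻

NO₃⁻ > H₂PO₄⁻ > PhCOO⁻ > HS⁻ > CN⁻

NO₃⁻: pKₐ(HNO₃) ≈ -1.3
H₂PO₄⁻: pKₐ(H₃PO₄) ≈ 2.1
PhCOO⁻: pKₐ(C₆H₅COOH) ≈ 4.2
HS⁻: pKₐ(H₂S) ≈ 7
CN⁻: pKₐ(HCN) ≈ 9.2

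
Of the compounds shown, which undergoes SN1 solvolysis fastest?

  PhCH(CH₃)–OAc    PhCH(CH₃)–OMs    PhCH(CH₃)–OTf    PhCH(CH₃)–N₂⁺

Identical carbon frameworks mean the comparison reduces to leaving-group quality.
A good leaving group is a weak base: the lower the pKₐ of its conjugate acid, the more readily it departs.
PhCH(CH₃)–N₂⁺ loses N₂: no meaningful conjugate acid; N₂ departs as an exceptionally stable neutral molecule
PhCH(CH₃)–OTf loses OTf⁻: pKₐ(CF₃SO₃H (triflic acid)) ≈ -14
PhCH(CH₃)–OMs loses OMs⁻: pKₐ(CH₃SO₃H (MsOH)) ≈ -1.9
PhCH(CH₃)–OAc loses AcO⁻: pKₐ(CH₃COOH) ≈ 4.8

PhCH(CH₃)–N₂⁺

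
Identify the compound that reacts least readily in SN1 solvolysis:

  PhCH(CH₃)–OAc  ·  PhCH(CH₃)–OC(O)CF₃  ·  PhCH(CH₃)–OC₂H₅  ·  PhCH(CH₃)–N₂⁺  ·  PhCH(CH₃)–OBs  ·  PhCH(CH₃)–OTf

PhCH(CH₃)–OC₂H₅

Same R in every case — rank the leaving groups.
Rank by basicity of the departing species: weakest base leaves most easily.
PhCH(CH₃)–N₂⁺ loses N₂: no meaningful conjugate acid; N₂ departs as an exceptionally stable neutral molecule
PhCH(CH₃)–OTf loses OTf⁻: pKₐ(CF₃SO₃H (triflic acid)) ≈ -14
PhCH(CH₃)–OBs loses OBs⁻: pKₐ(p-BrC₆H₄SO₃H) ≈ -2.8
PhCH(CH₃)–OC(O)CF₃ loses CF₃COO⁻: pKₐ(CF₃COOH) ≈ 0.2
PhCH(CH₃)–OAc loses AcO⁻: pKₐ(CH₃COOH) ≈ 4.8
PhCH(CH₃)–OC₂H₅ loses CH₃CH₂O⁻: pKₐ(CH₃CH₂OH) ≈ 16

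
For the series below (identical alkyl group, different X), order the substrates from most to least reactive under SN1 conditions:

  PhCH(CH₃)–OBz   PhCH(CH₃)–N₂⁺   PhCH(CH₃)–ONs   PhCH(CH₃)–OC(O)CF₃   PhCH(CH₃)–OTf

With the same alkyl group throughout, only the leaving group differentiates the rates.
Rank by basicity of the departing species: weakest base leaves most easily.
PhCH(CH₃)–N₂⁺ loses N₂: no meaningful conjugate acid; N₂ departs as an exceptionally stable neutral molecule
PhCH(CH₃)–OTf loses OTf⁻: pKₐ(CF₃SO₃H (triflic acid)) ≈ -14
PhCH(CH₃)–ONs loses ONs⁻: pKₐ(p-O₂NC₆H₄SO₃H) ≈ -3.5
PhCH(CH₃)–OC(O)CF₃ loses CF₃COO⁻: pKₐ(CF₃COOH) ≈ 0.2
PhCH(CH₃)–OBz loses PhCOO⁻: pKₐ(C₆H₅COOH) ≈ 4.2

PhCH(CH₃)–N₂⁺ > PhCH(CH₃)–OTf > PhCH(CH₃)–ONs > PhCH(CH₃)–OC(O)CF₃ > PhCH(CH₃)–OBz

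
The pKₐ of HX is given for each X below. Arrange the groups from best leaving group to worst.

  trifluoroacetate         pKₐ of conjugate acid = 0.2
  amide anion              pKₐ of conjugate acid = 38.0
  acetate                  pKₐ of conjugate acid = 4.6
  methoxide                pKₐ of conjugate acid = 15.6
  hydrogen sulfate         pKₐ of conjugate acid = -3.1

Lower conjugate-acid pKₐ ⇒ weaker base ⇒ better leaving group.
Sorting by the given values: hydrogen sulfate (-3.1), trifluoroacetate (0.2), acetate (4.6), methoxide (15.6), amide anion (38.0).

hydrogen sulfate > trifluoroacetate > acetate > methoxide > amide anion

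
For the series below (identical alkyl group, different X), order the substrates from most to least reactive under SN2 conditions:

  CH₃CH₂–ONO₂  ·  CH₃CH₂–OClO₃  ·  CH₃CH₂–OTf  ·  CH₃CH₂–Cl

CH₃CH₂–OTf > CH₃CH₂–OClO₃ > CH₃CH₂–Cl > CH₃CH₂–ONO₂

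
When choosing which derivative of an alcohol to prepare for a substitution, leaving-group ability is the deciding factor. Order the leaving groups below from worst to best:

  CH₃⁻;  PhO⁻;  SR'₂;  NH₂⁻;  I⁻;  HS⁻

Rank by basicity of the departing species: weakest base leaves most easily.
I⁻: pKₐ(HI) ≈ -10
SR'₂: pKₐ(R'₂SH⁺) ≈ -7 — neutral; leaves from a sulfonium salt (R–SR'₂⁺)
HS⁻: pKₐ(H₂S) ≈ 7
PhO⁻: pKₐ(C₆H₅OH (phenol)) ≈ 10 — resonance into the ring helps, but still a poor LG
NH₂⁻: pKₐ(NH₃) ≈ 38
CH₃⁻: pKₐ(CH₄) ≈ 48
Reversing gives the worst-to-best order requested.

CH₃⁻ < NH₂⁻ < PhO⁻ < HS⁻ < SR'₂ < I⁻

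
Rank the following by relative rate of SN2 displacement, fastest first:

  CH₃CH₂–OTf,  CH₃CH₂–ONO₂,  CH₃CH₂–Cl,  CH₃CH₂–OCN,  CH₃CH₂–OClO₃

The skeletons are identical, so relative rate is governed entirely by leaving-group ability.
Rank by basicity of the departing species: weakest base leaves most easily.
CH₃CH₂–OTf loses OTf⁻: pKₐ(CF₃SO₃H (triflic acid)) ≈ -14
CH₃CH₂–OClO₃ loses ClO₄⁻: pKₐ(HClO₄) ≈ -10
CH₃CH₂–Cl loses Cl⁻: pKₐ(HCl) ≈ -7
CH₃CH₂–ONO₂ loses NO₃⁻: pKₐ(HNO₃) ≈ -1.3
CH₃CH₂–OCN loses NCO⁻: pKₐ(HOCN) ≈ 3.5

CH₃CH₂–OTf > CH₃CH₂–OClO₃ > CH₃CH₂–Cl > CH₃CH₂–ONO₂ > CH₃CH₂–OCN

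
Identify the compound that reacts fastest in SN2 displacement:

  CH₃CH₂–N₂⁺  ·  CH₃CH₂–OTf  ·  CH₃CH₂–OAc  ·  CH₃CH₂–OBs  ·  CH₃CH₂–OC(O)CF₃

The skeletons are identical, so relative rate is governed entirely by leaving-group ability.
Leaving-group ability tracks the stability of the departed species; conjugate-acid pKₐ is the usual yardstick (lower pKₐ → better LG).
CH₃CH₂–N₂⁺ loses N₂: no meaningful conjugate acid; N₂ departs as an exceptionally stable neutral molecule
CH₃CH₂–OTf loses OTf⁻: pKₐ(CF₃SO₃H (triflic acid)) ≈ -14
CH₃CH₂–OBs loses OBs⁻: pKₐ(p-BrC₆H₄SO₃H) ≈ -2.8
CH₃CH₂–OC(O)CF₃ loses CF₃COO⁻: pKₐ(CF₃COOH) ≈ 0.2
CH₃CH₂–OAc loses AcO⁻: pKₐ(CH₃COOH) ≈ 4.8

CH₃CH₂–N₂⁺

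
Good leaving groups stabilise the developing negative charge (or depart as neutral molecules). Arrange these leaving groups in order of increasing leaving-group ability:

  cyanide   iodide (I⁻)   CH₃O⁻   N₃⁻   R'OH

Leaving-group ability tracks the stability of the departed species; conjugate-acid pKₐ is the usual yardstick (lower pKₐ → better LG).
iodide (I⁻): pKₐ(HI) ≈ -10 — large, highly polarisable; very weak base
R'OH: pKₐ(R'OH₂⁺) ≈ -2.4 — neutral; leaves from a protonated ether (an oxonium ion, R–O(H)R'⁺)
N₃⁻: pKₐ(HN₃) ≈ 4.7 — linear, resonance-stabilised
cyanide: pKₐ(HCN) ≈ 9.2
CH₃O⁻: pKₐ(CH₃OH) ≈ 15.5 — strong base; alkoxides do not leave unassisted
Reversing gives the worst-to-best order requested.

CH₃O⁻ < cyanide < N₃⁻ < R'OH < iodide (I⁻)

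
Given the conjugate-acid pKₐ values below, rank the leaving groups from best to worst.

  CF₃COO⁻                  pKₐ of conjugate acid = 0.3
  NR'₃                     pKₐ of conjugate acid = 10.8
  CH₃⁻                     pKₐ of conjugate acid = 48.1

Lower conjugate-acid pKₐ ⇒ weaker base ⇒ better leaving group.
Sorting by the given values: CF₃COO⁻ (0.3), NR'₃ (10.8), CH₃⁻ (48.1).

CF₃COO⁻ > NR'₃ > CH₃⁻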